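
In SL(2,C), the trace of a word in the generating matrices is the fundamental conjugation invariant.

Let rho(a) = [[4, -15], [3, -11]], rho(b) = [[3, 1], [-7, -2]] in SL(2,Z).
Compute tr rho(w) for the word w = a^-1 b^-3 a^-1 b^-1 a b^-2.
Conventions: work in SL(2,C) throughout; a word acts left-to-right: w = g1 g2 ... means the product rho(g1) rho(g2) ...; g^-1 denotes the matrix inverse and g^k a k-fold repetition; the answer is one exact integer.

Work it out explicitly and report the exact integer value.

-148435

rho(a^-1) = [[-11, 15], [-3, 4]]
... * rho(b^-1) = [[-2, -1], [7, 3]]  ->  [[127, 56], [34, 15]]
... * rho(b^-1) = [[-2, -1], [7, 3]]  ->  [[138, 41], [37, 11]]
... * rho(b^-1) = [[-2, -1], [7, 3]]  ->  [[11, -15], [3, -4]]
... * rho(a^-1) = [[-11, 15], [-3, 4]]  ->  [[-76, 105], [-21, 29]]
... * rho(b^-1) = [[-2, -1], [7, 3]]  ->  [[887, 391], [245, 108]]
... * rho(a) = [[4, -15], [3, -11]]  ->  [[4721, -17606], [1304, -4863]]
... * rho(b^-1) = [[-2, -1], [7, 3]]  ->  [[-132684, -57539], [-36649, -15893]]
... * rho(b^-1) = [[-2, -1], [7, 3]]  ->  [[-137405, -39933], [-37953, -11030]]
tr = -137405 + -11030 = -148435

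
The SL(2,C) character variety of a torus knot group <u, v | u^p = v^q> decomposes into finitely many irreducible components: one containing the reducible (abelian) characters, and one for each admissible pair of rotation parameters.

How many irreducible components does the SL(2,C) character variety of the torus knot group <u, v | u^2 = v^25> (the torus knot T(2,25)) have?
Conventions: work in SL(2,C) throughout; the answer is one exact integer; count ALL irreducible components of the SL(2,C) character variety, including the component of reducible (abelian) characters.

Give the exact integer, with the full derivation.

For T(2,25): irreducibility forces the central element u^2 = v^25 to one of +I, -I.
This locks tr(u) to 2*cos(pi*alpha/2), alpha in 1..1, and tr(v) to 2*cos(pi*beta/25), beta in 1..24, on each component of irreducible characters.
u^2 = (-1)^alpha I and v^25 = (-1)^beta I must agree, so alpha and beta have equal parity.
Enumerate parity-matched pairs: 1*12 odd-odd plus 0*12 even-even gives 12.
components with irreducible characters: 12; plus the single component of reducible (abelian) characters: total 13.

13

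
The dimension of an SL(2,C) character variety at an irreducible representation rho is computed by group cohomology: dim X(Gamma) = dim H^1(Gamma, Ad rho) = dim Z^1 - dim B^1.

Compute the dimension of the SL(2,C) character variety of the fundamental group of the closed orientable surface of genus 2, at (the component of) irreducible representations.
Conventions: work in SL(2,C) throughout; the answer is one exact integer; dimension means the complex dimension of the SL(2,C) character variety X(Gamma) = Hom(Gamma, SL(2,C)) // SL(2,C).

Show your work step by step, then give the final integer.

6

The genus-2 surface group: 2g = 4 generators, one relator prod [a_i, b_i].
Before the relator condition, cocycle space has dim 3*4 = 12.
At an irreducible rho, H^2 = coker(d_2) vanishes (Poincare duality: H^2 is dual to H^0 = invariants = 0), so d_2 is surjective onto sl_2 and dim Z^1 = 12 - 3 = 9.
As always at irreducible rho, dim B^1 = 3.
dim X = dim H^1 = 9 - 3 = 6.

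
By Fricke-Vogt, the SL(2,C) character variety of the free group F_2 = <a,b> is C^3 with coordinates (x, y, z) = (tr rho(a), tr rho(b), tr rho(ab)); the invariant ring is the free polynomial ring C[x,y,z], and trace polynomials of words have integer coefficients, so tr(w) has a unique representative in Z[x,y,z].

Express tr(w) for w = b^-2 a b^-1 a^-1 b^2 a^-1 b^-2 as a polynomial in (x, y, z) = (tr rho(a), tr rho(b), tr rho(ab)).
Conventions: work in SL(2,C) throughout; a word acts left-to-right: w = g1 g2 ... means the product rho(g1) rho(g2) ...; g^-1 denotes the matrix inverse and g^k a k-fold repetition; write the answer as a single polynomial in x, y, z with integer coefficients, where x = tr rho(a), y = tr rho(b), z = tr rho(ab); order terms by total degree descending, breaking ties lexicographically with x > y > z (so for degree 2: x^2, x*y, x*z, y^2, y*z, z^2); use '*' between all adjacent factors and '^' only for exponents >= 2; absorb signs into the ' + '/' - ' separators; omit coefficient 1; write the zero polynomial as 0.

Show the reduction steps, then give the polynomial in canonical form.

use: trace(a^-1) = trace(a) = x
apply: trace(b^2 a) = trace(b)*trace(a b) - trace(a) = y*z - x
trace(b^2) = trace(b)*trace(b) - trace(1) = y^2 - 2
trace(a^2 b^2) = trace(a)*trace(b^2 a) - trace(b^2) = x*y*z - x^2 - y^2 + 2
use: trace(a^2 b) = trace(a)*trace(b a) - trace(b) = x*z - y
trace(a b^3 a) = trace(b)*trace(a^2 b^2) - trace(a^2 b) = x*y^2*z - x^2*y - y^3 - x*z + 3*y
trace(a b a b) = trace(b a)*trace(b a) - trace(1)   [split at repeated b] = z^2 - 2
trace(b a b a b) = trace(b)*trace(a b a b) - trace(a b a) = y*z^2 - x*z - y
trace(a b^3 a b) = trace(b)*trace(b a b a b) - trace(b a b a) = y^2*z^2 - x*y*z - y^2 - z^2 + 2
use: trace(a b^3 a b^-1) = trace(a b^3 a)*trace(b) - trace(a b^3 a b) = x*y^3*z - x^2*y^2 - y^4 - y^2*z^2 + 4*y^2 + z^2 - 2
trace(b^-2 a b^3 a) = trace(a b^3 a b^-1)*trace(b) - trace(a b^3 a) = x*y^4*z - x^2*y^3 - y^5 - y^3*z^2 - x*y^2*z + x^2*y + 5*y^3 + y*z^2 + x*z - 5*y
trace(b^2 a^-1 b^-2 a b) = trace(b^-2 a b^3)*trace(a) - trace(b^-2 a b^3 a) = -x*y^4*z + x^2*y^3 + y^5 + y^3*z^2 + x*y^2*z - x^2*y - 5*y^3 - y*z^2 + 5*y
apply: trace(a^2 b a b) = trace(a)*trace(b a b a) - trace(b a b) = x*z^2 - y*z - x
use: trace(a^2 b a) = trace(a)*trace(a b a) - trace(a b) = x^2*z - x*y - z
apply: trace(a b a b^2 a) = trace(b)*trace(a^2 b a b) - trace(a^2 b a) = x*y*z^2 - x^2*z - y^2*z + z
use: trace(a b a b a b) = trace(a b a b)*trace(a b) - trace(b a)   [split at repeated a] = z^3 - 3*z
trace(a b a b^2 a b) = trace(b)*trace(a b a b a b) - trace(a b a b a) = y*z^3 - x*z^2 - 2*y*z + x
trace(b^-1 a b a b^2 a) = trace(a b a b^2 a)*trace(b) - trace(a b a b^2 a b) = x*y^2*z^2 - x^2*y*z - y^3*z - y*z^3 + x*z^2 + 3*y*z - x
trace(a b a b^2 a^-1 b^-1) = trace(b^-1 a b a b^2)*trace(a) - trace(b^-1 a b a b^2 a) = -x*y^2*z^2 + x^2*y*z + y^3*z + y*z^3 - 3*y*z - x
use: trace(b a b^2) = trace(b)*trace(b a b) - trace(b a) = y^2*z - x*y - z
use: trace(b^2 a^-1 b^-2 a b a) = trace(a b a b^2 a^-1 b^-1)*trace(b) - trace(a b a b^2 a^-1) = -x*y^3*z^2 + x^2*y^2*z + y^4*z + y^2*z^3 - 4*y^2*z + z
trace(a^-1 b^2 a^-1 b^-2 a b) = trace(b^2 a^-1 b^-2 a b)*trace(a) - trace(b^2 a^-1 b^-2 a b a) = -x^2*y^4*z + x^3*y^3 + x*y^5 + 2*x*y^3*z^2 - y^4*z - y^2*z^3 - x^3*y - 5*x*y^3 - x*y*z^2 + 4*y^2*z + 5*x*y - z
apply: trace(a b^-1 a^-1 b^2 a^-1 b^-2) = trace(a^-1 b^2 a^-1 b^-2 a)*trace(b) - trace(a^-1 b^2 a^-1 b^-2 a b) = x^2*y^4*z - x^3*y^3 - x*y^5 - 2*x*y^3*z^2 + y^4*z + y^2*z^3 + x^3*y + 5*x*y^3 + x*y*z^2 - 4*y^2*z - 4*x*y + z
trace(a^-1 b) = trace(b)*trace(a) - trace(b a) = x*y - z
trace(b^3) = trace(b)*trace(b^2) - trace(b) = y^3 - 3*y
trace(b^3 a b) = trace(b)*trace(a b^3) - trace(a b^2) = y^3*z - x*y^2 - 2*y*z + x
use: trace(a^-1 b^3 a b) = trace(b^3 a b)*trace(a) - trace(b^3 a b a) = x*y^3*z - x^2*y^2 - y^2*z^2 - x*y*z + x^2 + y^2 + z^2 - 2
trace(b a b^-1 a^-1 b^2) = trace(a^-1 b^3 a)*trace(b) - trace(a^-1 b^3 a b) = -x*y^3*z + x^2*y^2 + y^4 + y^2*z^2 + x*y*z - x^2 - 4*y^2 - z^2 + 2
use: trace(a b^2 a b a) = trace(b)*trace(a b a^2 b) - trace(a b a^2) = x*y*z^2 - x^2*z - y^2*z + z
trace(b^2 a b a b^-1 a) = trace(a b^2 a b a)*trace(b) - trace(a b^2 a b a b) = x*y^2*z^2 - x^2*y*z - y^3*z - y*z^3 + x*z^2 + 3*y*z - x
use: trace(b a b^-1 a^-1 b^2 a) = trace(b^2 a b a b^-1)*trace(a) - trace(b^2 a b a b^-1 a) = -x*y^2*z^2 + x^2*y*z + y^3*z + y*z^3 - 3*y*z - x
trace(a b^-1 a^-1 b^2 a^-1 b) = trace(b a b^-1 a^-1 b^2)*trace(a) - trace(b a b^-1 a^-1 b^2 a) = -x^2*y^3*z + x^3*y^2 + x*y^4 + 2*x*y^2*z^2 - y^3*z - y*z^3 - x^3 - 4*x*y^2 - x*z^2 + 3*y*z + 3*x
use: trace(a b^-1 a^-1 b^2 a^-1 b^-1) = trace(a b^-1 a^-1 b^2 a^-1)*trace(b) - trace(a b^-1 a^-1 b^2 a^-1 b) = x^2*y^3*z - x^3*y^2 - x*y^4 - 2*x*y^2*z^2 + y^3*z + y*z^3 + x^3 + 5*x*y^2 + x*z^2 - 4*y*z - 3*x
trace(b^-3 a b^-1 a^-1 b^2 a^-1) = trace(a b^-1 a^-1 b^2 a^-1 b^-2)*trace(b) - trace(a b^-1 a^-1 b^2 a^-1 b^-1) = x^2*y^5*z - x^3*y^4 - x*y^6 - 2*x*y^4*z^2 - x^2*y^3*z + y^5*z + y^3*z^3 + 2*x^3*y^2 + 6*x*y^4 + 3*x*y^2*z^2 - 5*y^3*z - y*z^3 - x^3 - 9*x*y^2 - x*z^2 + 5*y*z + 3*x
trace(b^-2 a b^-1 a^-1 b^2 a^-1 b^-2) = trace(b^-3 a b^-1 a^-1 b^2 a^-1)*trace(b) - trace(b^-3 a b^-1 a^-1 b^2 a^-1 b) = x^2*y^6*z - x^3*y^5 - x*y^7 - 2*x*y^5*z^2 - 2*x^2*y^4*z + y^6*z + y^4*z^3 + 3*x^3*y^3 + 7*x*y^5 + 5*x*y^3*z^2 - 6*y^4*z - 2*y^2*z^3 - 2*x^3*y - 14*x*y^3 - 2*x*y*z^2 + 9*y^2*z + 7*x*y - z

x^2*y^6*z - x^3*y^5 - x*y^7 - 2*x*y^5*z^2 - 2*x^2*y^4*z + y^6*z + y^4*z^3 + 3*x^3*y^3 + 7*x*y^5 + 5*x*y^3*z^2 - 6*y^4*z - 2*y^2*z^3 - 2*x^3*y - 14*x*y^3 - 2*x*y*z^2 + 9*y^2*z + 7*x*y - z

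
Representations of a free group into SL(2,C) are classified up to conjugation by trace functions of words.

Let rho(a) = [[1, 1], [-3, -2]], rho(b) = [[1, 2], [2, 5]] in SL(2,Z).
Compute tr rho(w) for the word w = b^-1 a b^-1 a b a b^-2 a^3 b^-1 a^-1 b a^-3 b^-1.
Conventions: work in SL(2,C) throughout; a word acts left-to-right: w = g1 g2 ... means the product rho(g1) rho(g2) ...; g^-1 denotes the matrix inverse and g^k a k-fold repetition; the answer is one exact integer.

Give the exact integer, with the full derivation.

392323

rho(b^-1) = [[5, -2], [-2, 1]]
... * rho(a) = [[1, 1], [-3, -2]]  ->  [[11, 9], [-5, -4]]
... * rho(b^-1) = [[5, -2], [-2, 1]]  ->  [[37, -13], [-17, 6]]
... * rho(a) = [[1, 1], [-3, -2]]  ->  [[76, 63], [-35, -29]]
... * rho(b) = [[1, 2], [2, 5]]  ->  [[202, 467], [-93, -215]]
... * rho(a) = [[1, 1], [-3, -2]]  ->  [[-1199, -732], [552, 337]]
... * rho(b^-1) = [[5, -2], [-2, 1]]  ->  [[-4531, 1666], [2086, -767]]
... * rho(b^-1) = [[5, -2], [-2, 1]]  ->  [[-25987, 10728], [11964, -4939]]
... * rho(a) = [[1, 1], [-3, -2]]  ->  [[-58171, -47443], [26781, 21842]]
... * rho(a) = [[1, 1], [-3, -2]]  ->  [[84158, 36715], [-38745, -16903]]
... * rho(a) = [[1, 1], [-3, -2]]  ->  [[-25987, 10728], [11964, -4939]]
... * rho(b^-1) = [[5, -2], [-2, 1]]  ->  [[-151391, 62702], [69698, -28867]]
... * rho(a^-1) = [[-2, -1], [3, 1]]  ->  [[490888, 214093], [-225997, -98565]]
... * rho(b) = [[1, 2], [2, 5]]  ->  [[919074, 2052241], [-423127, -944819]]
... * rho(a^-1) = [[-2, -1], [3, 1]]  ->  [[4318575, 1133167], [-1988203, -521692]]
... * rho(a^-1) = [[-2, -1], [3, 1]]  ->  [[-5237649, -3185408], [2411330, 1466511]]
... * rho(a^-1) = [[-2, -1], [3, 1]]  ->  [[919074, 2052241], [-423127, -944819]]
... * rho(b^-1) = [[5, -2], [-2, 1]]  ->  [[490888, 214093], [-225997, -98565]]
tr = 490888 + -98565 = 392323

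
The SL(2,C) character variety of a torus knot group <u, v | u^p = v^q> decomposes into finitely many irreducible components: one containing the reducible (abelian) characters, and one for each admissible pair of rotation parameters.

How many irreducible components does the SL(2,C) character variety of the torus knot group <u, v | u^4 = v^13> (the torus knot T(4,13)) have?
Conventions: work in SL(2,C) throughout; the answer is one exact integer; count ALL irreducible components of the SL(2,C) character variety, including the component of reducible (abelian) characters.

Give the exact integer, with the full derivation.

19

For T(4,13): irreducibility forces the central element u^4 = v^13 to one of +I, -I.
This locks tr(u) to 2*cos(pi*alpha/4), alpha in 1..3, and tr(v) to 2*cos(pi*beta/13), beta in 1..12, on each component of irreducible characters.
u^4 = (-1)^alpha I and v^13 = (-1)^beta I must agree, so alpha and beta have equal parity.
count pairs: odd alpha (2 choices) x odd beta (6), plus even alpha (1) x even beta (6): 2*6 + 1*6 = 18.
That is 18 components of irreducible characters, and with the reducible (abelian) component the total is 19.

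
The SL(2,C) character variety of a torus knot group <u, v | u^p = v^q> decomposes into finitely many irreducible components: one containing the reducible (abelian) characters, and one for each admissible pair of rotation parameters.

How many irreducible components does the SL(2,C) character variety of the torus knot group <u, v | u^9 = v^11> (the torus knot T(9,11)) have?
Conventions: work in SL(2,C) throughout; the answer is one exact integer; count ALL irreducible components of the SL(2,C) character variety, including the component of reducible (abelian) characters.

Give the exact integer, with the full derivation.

41

Gamma = < u, v | u^9 = v^11 > (torus knot T(9,11)); the central element u^9 = v^11 acts as +I or -I in any irreducible SL(2,C) representation.
On an irreducible component, tr(u) is locked at 2*cos(pi*alpha/9) for some alpha in 1..8, and tr(v) at 2*cos(pi*beta/11) for some beta in 1..10.
u^9 = (-1)^alpha I and v^11 = (-1)^beta I must agree, so alpha and beta have equal parity.
Counting: 4 odd alphas x 5 odd betas + 4 even alphas x 5 even betas = 20 + 20 = 40.
Total: 40 irreducible-character components + 1 reducible (abelian) component = 41.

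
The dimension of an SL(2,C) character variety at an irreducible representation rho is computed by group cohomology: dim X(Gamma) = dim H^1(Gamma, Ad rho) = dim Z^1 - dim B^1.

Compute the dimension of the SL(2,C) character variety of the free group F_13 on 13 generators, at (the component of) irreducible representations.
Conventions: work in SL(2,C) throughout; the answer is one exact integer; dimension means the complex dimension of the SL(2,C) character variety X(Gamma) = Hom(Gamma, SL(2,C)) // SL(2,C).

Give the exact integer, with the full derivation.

The free group F_13: 13 generators, no relators.
Z^1(Gamma, Ad rho) = (sl_2)^13: a cocycle is a free choice of one sl_2 vector per generator, so dim Z^1 = 3*13 = 39.
Irreducibility makes the coboundary map sl_2 -> Z^1 injective (trivial centralizer), so dim B^1 = 3.
dim H^1 = 39 - 3 = 36, which is dim X.

36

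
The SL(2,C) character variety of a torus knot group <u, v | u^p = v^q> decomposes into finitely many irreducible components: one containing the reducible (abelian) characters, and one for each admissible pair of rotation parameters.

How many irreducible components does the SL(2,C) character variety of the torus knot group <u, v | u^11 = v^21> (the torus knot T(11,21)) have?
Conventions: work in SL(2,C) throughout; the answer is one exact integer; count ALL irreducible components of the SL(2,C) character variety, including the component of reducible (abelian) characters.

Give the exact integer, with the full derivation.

101

In the torus knot group T(11,21), u^11 = v^21 is central, so an irreducible representation sends it to +I or -I (Schur).
This locks tr(u) to 2*cos(pi*alpha/11), alpha in 1..10, and tr(v) to 2*cos(pi*beta/21), beta in 1..20, on each component of irreducible characters.
The two central values (-1)^alpha I and (-1)^beta I must be the same matrix, so alpha and beta share a parity.
Counting: 5 odd alphas x 10 odd betas + 5 even alphas x 10 even betas = 50 + 50 = 100.
components with irreducible characters: 100; plus the single component of reducible (abelian) characters: total 101.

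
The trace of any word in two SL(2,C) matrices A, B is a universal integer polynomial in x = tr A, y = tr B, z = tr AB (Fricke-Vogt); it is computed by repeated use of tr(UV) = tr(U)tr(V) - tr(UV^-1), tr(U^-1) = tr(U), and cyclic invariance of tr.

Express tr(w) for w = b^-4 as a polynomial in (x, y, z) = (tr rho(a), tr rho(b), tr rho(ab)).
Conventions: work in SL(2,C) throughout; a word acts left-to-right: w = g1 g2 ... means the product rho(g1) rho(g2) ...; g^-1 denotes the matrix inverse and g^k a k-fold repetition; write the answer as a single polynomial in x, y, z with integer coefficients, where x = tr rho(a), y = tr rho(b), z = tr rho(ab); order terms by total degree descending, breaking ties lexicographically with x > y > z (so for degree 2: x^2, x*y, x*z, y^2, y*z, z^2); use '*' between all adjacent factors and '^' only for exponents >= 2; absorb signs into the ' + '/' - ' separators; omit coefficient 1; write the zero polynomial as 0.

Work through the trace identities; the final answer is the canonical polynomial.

reduce: trace(b^-1) = trace(b) = y
reduce: trace(b^-2) = trace(b^-1) * trace(b) - trace(1) = y^2 - 2
so trace(b^-3) = trace(b^-2) * trace(b) - trace(b^-1) = y^3 - 3*y
trace(b^-4) = trace(b^-3) * trace(b) - trace(b^-2) = y^4 - 4*y^2 + 2

y^4 - 4*y^2 + 2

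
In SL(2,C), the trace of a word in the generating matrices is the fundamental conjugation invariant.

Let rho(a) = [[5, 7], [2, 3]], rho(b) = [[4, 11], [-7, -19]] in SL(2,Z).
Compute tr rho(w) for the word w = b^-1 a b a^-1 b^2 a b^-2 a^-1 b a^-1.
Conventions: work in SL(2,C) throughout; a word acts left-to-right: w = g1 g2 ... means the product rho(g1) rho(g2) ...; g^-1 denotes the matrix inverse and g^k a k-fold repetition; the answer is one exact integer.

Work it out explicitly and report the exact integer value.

rho(b^-1) = [[-19, -11], [7, 4]]
... * rho(a) = [[5, 7], [2, 3]]  ->  [[-117, -166], [43, 61]]
... * rho(b) = [[4, 11], [-7, -19]]  ->  [[694, 1867], [-255, -686]]
... * rho(a^-1) = [[3, -7], [-2, 5]]  ->  [[-1652, 4477], [607, -1645]]
... * rho(b) = [[4, 11], [-7, -19]]  ->  [[-37947, -103235], [13943, 37932]]
... * rho(b) = [[4, 11], [-7, -19]]  ->  [[570857, 1544048], [-209752, -567335]]
... * rho(a) = [[5, 7], [2, 3]]  ->  [[5942381, 8628143], [-2183430, -3170269]]
... * rho(b^-1) = [[-19, -11], [7, 4]]  ->  [[-52508238, -30853619], [19293287, 11336654]]
... * rho(b^-1) = [[-19, -11], [7, 4]]  ->  [[781681189, 454176142], [-287215875, -166879541]]
... * rho(a^-1) = [[3, -7], [-2, 5]]  ->  [[1436691283, -3200887613], [-527888543, 1176113420]]
... * rho(b) = [[4, 11], [-7, -19]]  ->  [[28152978423, 76620468760], [-10344348112, -28152928953]]
... * rho(a^-1) = [[3, -7], [-2, 5]]  ->  [[-68782002251, 186031494839], [25272813570, -68354207981]]
tr = -68782002251 + -68354207981 = -137136210232

-137136210232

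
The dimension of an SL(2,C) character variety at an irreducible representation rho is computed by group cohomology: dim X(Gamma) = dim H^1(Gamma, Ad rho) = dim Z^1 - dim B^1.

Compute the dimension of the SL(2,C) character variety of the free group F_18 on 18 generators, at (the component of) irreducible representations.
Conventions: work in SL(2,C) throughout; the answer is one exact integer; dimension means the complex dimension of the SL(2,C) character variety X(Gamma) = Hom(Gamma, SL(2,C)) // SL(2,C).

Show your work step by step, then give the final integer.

51

The free group F_18: 18 generators, no relators.
Z^1(Gamma, Ad rho) = (sl_2)^18: a cocycle is a free choice of one sl_2 vector per generator, so dim Z^1 = 3*18 = 54.
Irreducibility makes the coboundary map sl_2 -> Z^1 injective (trivial centralizer), so dim B^1 = 3.
Therefore dim X = 54 - 3 = 51.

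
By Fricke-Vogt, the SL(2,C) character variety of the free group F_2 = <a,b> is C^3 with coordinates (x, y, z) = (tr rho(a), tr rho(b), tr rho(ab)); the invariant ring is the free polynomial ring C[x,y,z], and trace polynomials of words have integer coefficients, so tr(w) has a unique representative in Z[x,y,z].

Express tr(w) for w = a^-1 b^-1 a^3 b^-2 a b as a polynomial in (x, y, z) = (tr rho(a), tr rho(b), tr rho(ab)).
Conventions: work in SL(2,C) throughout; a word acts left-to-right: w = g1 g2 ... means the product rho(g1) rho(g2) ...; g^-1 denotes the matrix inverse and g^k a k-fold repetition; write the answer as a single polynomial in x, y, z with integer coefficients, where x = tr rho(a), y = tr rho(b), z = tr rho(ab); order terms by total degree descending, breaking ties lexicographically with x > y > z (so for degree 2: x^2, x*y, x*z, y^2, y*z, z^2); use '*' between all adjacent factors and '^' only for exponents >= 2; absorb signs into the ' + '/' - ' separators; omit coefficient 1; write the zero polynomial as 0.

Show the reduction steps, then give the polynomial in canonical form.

-x^4*y^3*z + x^5*y^2 + x^3*y^4 + 2*x^3*y^2*z^2 + x^2*y^3*z - x^2*y*z^3 - x^5 - 6*x^3*y^2 - x^3*z^2 - 2*x*y^4 - 3*x*y^2*z^2 + 2*x^2*y*z + y^3*z + y*z^3 + 5*x^3 + 8*x*y^2 + 2*x*z^2 - 3*y*z - 5*x

trace(a^2) = trace(a) * trace(a) - trace(1)   [square of a] = x^2 - 2
trace(a^3) = trace(a) * trace(a^2) - trace(a)   [square of a] = x^3 - 3*x
trace(a^4) = trace(a) * trace(a^3) - trace(a^2)   [square of a] = x^4 - 4*x^2 + 2
and trace(a b a) = trace(a) * trace(b a) - trace(b)   [square of a] = x*z - y
and trace(a^2 b a) = trace(a) * trace(a b a) - trace(a b)   [square of a] = x^2*z - x*y - z
next, trace(a^4 b) = trace(a) * trace(a^2 b a) - trace(a^2 b)   [square of a] = x^3*z - x^2*y - 2*x*z + y
and trace(b^-1 a^4) = trace(a^4) * trace(b) - trace(a^4 b)   [inverse elimination on b] = x^4*y - x^3*z - 3*x^2*y + 2*x*z + y
and trace(a^3 b^-2 a) = trace(b^-1 a^4) * trace(b) - trace(b^-1 a^4 b)   [inverse elimination on b] = x^4*y^2 - x^3*y*z - x^4 - 3*x^2*y^2 + 2*x*y*z + 4*x^2 + y^2 - 2
and trace(a b a^4) = trace(a) * trace(a^3 b a) - trace(a^3 b)   [square of a] = x^4*z - x^3*y - 3*x^2*z + 2*x*y + z
trace(b a b a) = trace(a b) * trace(a b) - trace(1)   [split at a repeated a] = z^2 - 2
trace(b a b) = trace(b) * trace(a b) - trace(a)   [square of b] = y*z - x
next, trace(b a b a^2) = trace(a) * trace(b a b a) - trace(b a b)   [square of a] = x*z^2 - y*z - x
trace(a b a b a^2) = trace(a) * trace(b a b a^2) - trace(b a b a)   [square of a] = x^2*z^2 - x*y*z - x^2 - z^2 + 2
and trace(a b a^4 b) = trace(a) * trace(a b a b a^2) - trace(a b a b a)   [square of a] = x^3*z^2 - x^2*y*z - x^3 - 2*x*z^2 + y*z + 3*x
trace(a^3 b^-1 a b a) = trace(a b a^4) * trace(b) - trace(a b a^4 b)   [inverse elimination on b] = x^4*y*z - x^3*y^2 - x^3*z^2 - 2*x^2*y*z + x^3 + 2*x*y^2 + 2*x*z^2 - 3*x
and trace(b a b a b a) = trace(b a b a) * trace(b a) - trace(a b)   [split at a repeated b] = z^3 - 3*z
trace(b a b a b) = trace(b) * trace(a b a b) - trace(a b a)   [square of b] = y*z^2 - x*z - y
trace(a b a b a b a) = trace(a) * trace(b a b a b a) - trace(b a b a b)   [square of a] = x*z^3 - y*z^2 - 2*x*z + y
and trace(a b a b a^3 b) = trace(a) * trace(a b a b a b a) - trace(a b a b a b)   [square of a] = x^2*z^3 - x*y*z^2 - 2*x^2*z - z^3 + x*y + 3*z
trace(a^3 b^-1 a b a b) = trace(a b a b a^3) * trace(b) - trace(a b a b a^3 b)   [inverse elimination on b] = x^3*y*z^2 - x^2*y^2*z - x^2*z^3 - x^3*y - x*y*z^2 + 2*x^2*z + y^2*z + z^3 + 2*x*y - 3*z
and trace(b^-1 a b a b^-1 a^3) = trace(a^3 b^-1 a b a) * trace(b) - trace(a^3 b^-1 a b a b)   [inverse elimination on b] = x^4*y^2*z - x^3*y^3 - 2*x^3*y*z^2 - x^2*y^2*z + x^2*z^3 + 2*x^3*y + 2*x*y^3 + 3*x*y*z^2 - 2*x^2*z - y^2*z - z^3 - 5*x*y + 3*z
and trace(a b a b^-1 a^3) = trace(a^4 b a) * trace(b) - trace(a^4 b a b)   [inverse elimination on b] = x^4*y*z - x^3*y^2 - x^3*z^2 - 2*x^2*y*z + x^3 + 2*x*y^2 + 2*x*z^2 - 3*x
next, trace(b^-1 a^3 b^-2 a b a) = trace(b^-1 a b a b^-1 a^3) * trace(b) - trace(b^-1 a b a b^-1 a^3 b)   [inverse elimination on b] = x^4*y^3*z - x^3*y^4 - 2*x^3*y^2*z^2 - x^4*y*z - x^2*y^3*z + x^2*y*z^3 + 3*x^3*y^2 + x^3*z^2 + 2*x*y^4 + 3*x*y^2*z^2 - y^3*z - y*z^3 - x^3 - 7*x*y^2 - 2*x*z^2 + 3*y*z + 3*x
next, trace(a^-1 b^-1 a^3 b^-2 a b) = trace(b^-1 a^3 b^-2 a b) * trace(a) - trace(b^-1 a^3 b^-2 a b a)   [inverse elimination on a] = -x^4*y^3*z + x^5*y^2 + x^3*y^4 + 2*x^3*y^2*z^2 + x^2*y^3*z - x^2*y*z^3 - x^5 - 6*x^3*y^2 - x^3*z^2 - 2*x*y^4 - 3*x*y^2*z^2 + 2*x^2*y*z + y^3*z + y*z^3 + 5*x^3 + 8*x*y^2 + 2*x*z^2 - 3*y*z - 5*x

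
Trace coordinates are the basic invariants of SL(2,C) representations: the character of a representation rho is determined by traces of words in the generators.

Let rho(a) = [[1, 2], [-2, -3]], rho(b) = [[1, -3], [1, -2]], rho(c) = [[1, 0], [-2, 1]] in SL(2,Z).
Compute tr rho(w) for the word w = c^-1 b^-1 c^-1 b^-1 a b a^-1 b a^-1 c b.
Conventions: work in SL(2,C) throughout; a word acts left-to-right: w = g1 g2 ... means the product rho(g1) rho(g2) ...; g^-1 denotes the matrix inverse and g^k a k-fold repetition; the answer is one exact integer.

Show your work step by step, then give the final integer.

rho(c^-1) = [[1, 0], [2, 1]]
... * rho(b^-1) = [[-2, 3], [-1, 1]]  ->  [[-2, 3], [-5, 7]]
... * rho(c^-1) = [[1, 0], [2, 1]]  ->  [[4, 3], [9, 7]]
... * rho(b^-1) = [[-2, 3], [-1, 1]]  ->  [[-11, 15], [-25, 34]]
... * rho(a) = [[1, 2], [-2, -3]]  ->  [[-41, -67], [-93, -152]]
... * rho(b) = [[1, -3], [1, -2]]  ->  [[-108, 257], [-245, 583]]
... * rho(a^-1) = [[-3, -2], [2, 1]]  ->  [[838, 473], [1901, 1073]]
... * rho(b) = [[1, -3], [1, -2]]  ->  [[1311, -3460], [2974, -7849]]
... * rho(a^-1) = [[-3, -2], [2, 1]]  ->  [[-10853, -6082], [-24620, -13797]]
... * rho(c) = [[1, 0], [-2, 1]]  ->  [[1311, -6082], [2974, -13797]]
... * rho(b) = [[1, -3], [1, -2]]  ->  [[-4771, 8231], [-10823, 18672]]
tr = -4771 + 18672 = 13901

13901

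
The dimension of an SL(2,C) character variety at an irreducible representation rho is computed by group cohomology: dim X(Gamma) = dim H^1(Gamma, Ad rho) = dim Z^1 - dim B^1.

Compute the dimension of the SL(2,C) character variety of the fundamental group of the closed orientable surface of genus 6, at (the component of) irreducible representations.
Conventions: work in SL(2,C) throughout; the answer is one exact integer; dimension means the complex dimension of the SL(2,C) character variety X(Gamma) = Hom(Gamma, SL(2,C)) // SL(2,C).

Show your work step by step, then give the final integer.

Gamma = pi_1(Sigma_6) = < a_1, b_1, ..., a_6, b_6 | prod [a_i, b_i] > has 2g = 12 generators and 1 relator.
Before the relator condition, cocycle space has dim 3*12 = 36.
H^2 = coker(d_2) is dual to H^0 = 0 at irreducible rho (Poincare duality), so d_2 is onto: dim Z^1 = 33.
As always at irreducible rho, dim B^1 = 3.
dim H^1 = 33 - 3 = 30 = dim X.

30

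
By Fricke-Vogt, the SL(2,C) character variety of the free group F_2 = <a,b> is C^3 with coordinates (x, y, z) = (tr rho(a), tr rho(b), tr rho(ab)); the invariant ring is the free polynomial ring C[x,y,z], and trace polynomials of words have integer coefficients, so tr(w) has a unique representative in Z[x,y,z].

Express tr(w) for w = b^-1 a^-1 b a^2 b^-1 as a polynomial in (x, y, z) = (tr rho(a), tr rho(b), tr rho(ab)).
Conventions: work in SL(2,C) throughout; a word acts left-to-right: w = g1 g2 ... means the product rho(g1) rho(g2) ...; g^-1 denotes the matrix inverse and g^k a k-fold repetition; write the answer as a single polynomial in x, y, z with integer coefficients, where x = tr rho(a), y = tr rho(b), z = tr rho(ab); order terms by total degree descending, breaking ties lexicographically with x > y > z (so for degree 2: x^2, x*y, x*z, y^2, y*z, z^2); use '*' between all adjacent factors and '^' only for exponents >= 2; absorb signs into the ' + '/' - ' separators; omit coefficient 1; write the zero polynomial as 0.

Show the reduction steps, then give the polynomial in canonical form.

-x^2*y^2*z + x^3*y + x*y^3 + x*y*z^2 - 3*x*y - z

so trace(b^2 a) = trace(b)*trace(a b) - trace(a)   [square of b] = y*z - x
trace(b^2) = trace(b)*trace(b) - trace(1)   [square of b] = y^2 - 2
trace(b a^2 b) = trace(a)*trace(b^2 a) - trace(b^2)   [square of a] = x*y*z - x^2 - y^2 + 2
trace(b a b a) = trace(a b)*trace(a b) - trace(1)   [split at a repeated a] = z^2 - 2
reduce: trace(b a^2 b a) = trace(a)*trace(b a b a) - trace(b a b)   [square of a] = x*z^2 - y*z - x
trace(a^-1 b a^2 b) = trace(b a^2 b)*trace(a) - trace(b a^2 b a)   [inverse elimination on a] = x^2*y*z - x^3 - x*y^2 - x*z^2 + y*z + 3*x
trace(b^-1 a^-1 b a^2) = trace(a^-1 b a^2)*trace(b) - trace(a^-1 b a^2 b)   [inverse elimination on b] = -x^2*y*z + x^3 + x*y^2 + x*z^2 - 3*x
so trace(b^-1 a^-1 b a^2 b^-1) = trace(b^-1 a^-1 b a^2)*trace(b) - trace(b^-1 a^-1 b a^2 b)   [inverse elimination on b] = -x^2*y^2*z + x^3*y + x*y^3 + x*y*z^2 - 3*x*y - z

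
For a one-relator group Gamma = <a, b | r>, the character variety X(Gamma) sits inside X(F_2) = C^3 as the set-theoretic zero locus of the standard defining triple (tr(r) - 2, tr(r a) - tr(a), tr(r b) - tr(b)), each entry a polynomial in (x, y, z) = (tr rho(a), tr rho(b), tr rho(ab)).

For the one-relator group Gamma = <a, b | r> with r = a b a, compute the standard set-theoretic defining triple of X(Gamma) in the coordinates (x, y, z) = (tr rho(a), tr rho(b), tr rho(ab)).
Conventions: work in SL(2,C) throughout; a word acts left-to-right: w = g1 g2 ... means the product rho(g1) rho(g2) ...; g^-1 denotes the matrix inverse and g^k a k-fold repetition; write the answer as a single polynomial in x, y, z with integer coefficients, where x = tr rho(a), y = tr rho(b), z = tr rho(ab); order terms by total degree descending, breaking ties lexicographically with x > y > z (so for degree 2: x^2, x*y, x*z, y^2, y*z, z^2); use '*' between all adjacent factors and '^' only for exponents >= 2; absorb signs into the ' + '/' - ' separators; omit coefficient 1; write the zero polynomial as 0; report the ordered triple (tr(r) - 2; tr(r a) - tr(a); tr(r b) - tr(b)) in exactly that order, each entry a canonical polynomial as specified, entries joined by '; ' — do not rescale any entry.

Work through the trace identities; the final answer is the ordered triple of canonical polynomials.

so trace(a b a) = trace(a) trace(b a) - trace(b) = x*z - y
so trace(a b a^2) = trace(a) trace(b a^2) - trace(b a) = x^2*z - x*y - z
trace(a b a b) = trace(b a) trace(b a) - trace(1) = z^2 - 2
assemble the triple (trace(r) - 2; trace(r a) - x; trace(r b) - y)

x*z - y - 2; x^2*z - x*y - x - z; z^2 - y - 2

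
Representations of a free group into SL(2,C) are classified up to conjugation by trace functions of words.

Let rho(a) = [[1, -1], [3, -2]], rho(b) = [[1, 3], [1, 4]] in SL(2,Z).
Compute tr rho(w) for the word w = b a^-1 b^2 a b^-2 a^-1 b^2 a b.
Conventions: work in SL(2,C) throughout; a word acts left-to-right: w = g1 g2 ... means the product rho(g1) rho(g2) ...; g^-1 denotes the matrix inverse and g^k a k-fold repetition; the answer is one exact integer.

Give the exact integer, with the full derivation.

-121973

rho(b) = [[1, 3], [1, 4]]
... * rho(a^-1) = [[-2, 1], [-3, 1]]  ->  [[-11, 4], [-14, 5]]
... * rho(b) = [[1, 3], [1, 4]]  ->  [[-7, -17], [-9, -22]]
... * rho(b) = [[1, 3], [1, 4]]  ->  [[-24, -89], [-31, -115]]
... * rho(a) = [[1, -1], [3, -2]]  ->  [[-291, 202], [-376, 261]]
... * rho(b^-1) = [[4, -3], [-1, 1]]  ->  [[-1366, 1075], [-1765, 1389]]
... * rho(b^-1) = [[4, -3], [-1, 1]]  ->  [[-6539, 5173], [-8449, 6684]]
... * rho(a^-1) = [[-2, 1], [-3, 1]]  ->  [[-2441, -1366], [-3154, -1765]]
... * rho(b) = [[1, 3], [1, 4]]  ->  [[-3807, -12787], [-4919, -16522]]
... * rho(b) = [[1, 3], [1, 4]]  ->  [[-16594, -62569], [-21441, -80845]]
... * rho(a) = [[1, -1], [3, -2]]  ->  [[-204301, 141732], [-263976, 183131]]
... * rho(b) = [[1, 3], [1, 4]]  ->  [[-62569, -45975], [-80845, -59404]]
tr = -62569 + -59404 = -121973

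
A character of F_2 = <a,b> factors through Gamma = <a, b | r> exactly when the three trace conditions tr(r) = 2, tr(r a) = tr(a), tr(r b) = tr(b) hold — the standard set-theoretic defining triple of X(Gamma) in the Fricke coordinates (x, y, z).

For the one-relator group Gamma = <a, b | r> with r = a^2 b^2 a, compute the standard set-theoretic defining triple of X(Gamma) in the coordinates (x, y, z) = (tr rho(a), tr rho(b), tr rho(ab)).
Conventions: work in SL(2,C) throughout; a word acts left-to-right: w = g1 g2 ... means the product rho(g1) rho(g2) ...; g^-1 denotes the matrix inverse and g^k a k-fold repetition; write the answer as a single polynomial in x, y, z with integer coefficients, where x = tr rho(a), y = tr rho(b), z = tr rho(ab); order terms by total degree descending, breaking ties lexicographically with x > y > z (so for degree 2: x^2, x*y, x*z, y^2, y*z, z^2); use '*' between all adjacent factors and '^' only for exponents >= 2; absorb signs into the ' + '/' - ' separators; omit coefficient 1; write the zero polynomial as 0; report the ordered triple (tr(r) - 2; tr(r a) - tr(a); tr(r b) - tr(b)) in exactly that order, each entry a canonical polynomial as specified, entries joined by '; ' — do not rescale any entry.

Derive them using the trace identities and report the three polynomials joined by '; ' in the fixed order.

x^2*y*z - x^3 - x*y^2 - y*z + 3*x - 2; x^3*y*z - x^4 - x^2*y^2 - 2*x*y*z + 4*x^2 + y^2 - x - 2; x*y*z^2 - x^2*z - y^2*z - y + z

reduce: trace(b a^2) = trace(a)*trace(b a) - trace(b) = x*z - y
trace(a^3 b) = trace(a)*trace(b a^2) - trace(b a) = x^2*z - x*y - z
trace(a^2) = trace(a)*trace(a) - trace(1) = x^2 - 2
trace(a^3) = trace(a)*trace(a^2) - trace(a) = x^3 - 3*x
so trace(a^2 b^2 a) = trace(b)*trace(a^3 b) - trace(a^3) = x^2*y*z - x^3 - x*y^2 - y*z + 3*x
so trace(b^2 a) = trace(b)*trace(a b) - trace(a)  (reduce the b square) = y*z - x
trace(b^2) = trace(b)*trace(b) - trace(1)  (reduce the b square) = y^2 - 2
reduce: trace(b^2 a^2) = trace(a)*trace(b^2 a) - trace(b^2)  (reduce the a square) = x*y*z - x^2 - y^2 + 2
so trace(a^2 b^2 a^2) = trace(a)*trace(b^2 a^3) - trace(b^2 a^2)  (reduce the a square) = x^3*y*z - x^4 - x^2*y^2 - 2*x*y*z + 4*x^2 + y^2 - 2
so trace(b a b a) = trace(b a)*trace(b a) - trace(1)  (split on b) = z^2 - 2
trace(a b a^2 b) = trace(a)*trace(b a b a) - trace(b a b)  (reduce the a square) = x*z^2 - y*z - x
trace(a^2 b^2 a b) = trace(b)*trace(a b a^2 b) - trace(a b a^2)  (reduce the b square) = x*y*z^2 - x^2*z - y^2*z + z
assemble the triple (trace(r) - 2; trace(r a) - x; trace(r b) - y)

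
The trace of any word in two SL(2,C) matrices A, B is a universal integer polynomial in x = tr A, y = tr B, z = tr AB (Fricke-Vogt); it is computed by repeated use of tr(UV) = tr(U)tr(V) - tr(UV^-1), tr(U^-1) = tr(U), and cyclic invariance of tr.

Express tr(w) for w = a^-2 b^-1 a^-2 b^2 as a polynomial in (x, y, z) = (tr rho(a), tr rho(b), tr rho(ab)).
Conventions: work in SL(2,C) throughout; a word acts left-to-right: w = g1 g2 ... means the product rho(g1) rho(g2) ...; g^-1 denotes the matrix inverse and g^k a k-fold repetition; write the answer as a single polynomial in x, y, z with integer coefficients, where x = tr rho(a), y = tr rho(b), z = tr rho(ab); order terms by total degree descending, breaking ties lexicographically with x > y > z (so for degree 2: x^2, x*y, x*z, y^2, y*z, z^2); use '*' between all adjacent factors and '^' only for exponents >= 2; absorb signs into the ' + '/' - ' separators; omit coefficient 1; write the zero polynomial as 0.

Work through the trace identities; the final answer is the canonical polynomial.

x^3*y^2*z - x^2*y^3 - x^2*y*z^2 - x^3*z + x^2*y + 2*x*z + y

next, trace(a^-1 b) = trace(b)*trace(a) - trace(b a) = x*y - z
trace(b^2) = trace(b)*trace(b) - trace(1) = y^2 - 2
trace(a b^2) = trace(b)*trace(a b) - trace(a) = y*z - x
and trace(b^2 a b) = trace(b)*trace(a b^2) - trace(a b) = y^2*z - x*y - z
trace(a b a b) = trace(a b)*trace(a b) - trace(1)   [split at repeated a] = z^2 - 2
trace(a b a) = trace(a)*trace(b a) - trace(b) = x*z - y
trace(b^2 a b a) = trace(b)*trace(a b a b) - trace(a b a) = y*z^2 - x*z - y
and trace(a^-1 b^2 a b) = trace(b^2 a b)*trace(a) - trace(b^2 a b a) = x*y^2*z - x^2*y - y*z^2 + y
next, trace(b^-1 a^-1 b^2 a) = trace(a^-1 b^2 a)*trace(b) - trace(a^-1 b^2 a b) = -x*y^2*z + x^2*y + y^3 + y*z^2 - 3*y
trace(b^-1 a^-1 b^2 a^-1) = trace(b^-1 a^-1 b^2)*trace(a) - trace(b^-1 a^-1 b^2 a) = x*y^2*z - y^3 - y*z^2 - x*z + 3*y
and trace(b^2 a^-2 b^-1 a^-1) = trace(b^-1 a^-1 b^2 a^-1)*trace(a) - trace(b^-1 a^-1 b^2) = x^2*y^2*z - x*y^3 - x*y*z^2 - x^2*z + 2*x*y + z
trace(b a^-2) = trace(b a^-1)*trace(a) - trace(b) = x^2*y - x*z - y
next, trace(a^-2 b^-1 a^-2 b^2) = trace(b^2 a^-2 b^-1 a^-1)*trace(a) - trace(b^2 a^-2 b^-1) = x^3*y^2*z - x^2*y^3 - x^2*y*z^2 - x^3*z + x^2*y + 2*x*z + y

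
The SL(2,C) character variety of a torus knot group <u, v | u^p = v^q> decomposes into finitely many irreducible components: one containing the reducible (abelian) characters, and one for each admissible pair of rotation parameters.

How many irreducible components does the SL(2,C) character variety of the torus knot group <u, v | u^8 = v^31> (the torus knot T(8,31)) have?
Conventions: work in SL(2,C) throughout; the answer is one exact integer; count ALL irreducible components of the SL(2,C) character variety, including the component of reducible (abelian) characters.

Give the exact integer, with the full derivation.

106

In the torus knot group T(8,31), u^8 = v^31 is central, so an irreducible representation sends it to +I or -I (Schur).
On an irreducible component, tr(u) is locked at 2*cos(pi*alpha/8) for some alpha in 1..7, and tr(v) at 2*cos(pi*beta/31) for some beta in 1..30.
Consistency of u^8 = (-1)^alpha I with v^31 = (-1)^beta I forces alpha = beta (mod 2).
Enumerate parity-matched pairs: 4*15 odd-odd plus 3*15 even-even gives 105.
Total: 105 irreducible-character components + 1 reducible (abelian) component = 106.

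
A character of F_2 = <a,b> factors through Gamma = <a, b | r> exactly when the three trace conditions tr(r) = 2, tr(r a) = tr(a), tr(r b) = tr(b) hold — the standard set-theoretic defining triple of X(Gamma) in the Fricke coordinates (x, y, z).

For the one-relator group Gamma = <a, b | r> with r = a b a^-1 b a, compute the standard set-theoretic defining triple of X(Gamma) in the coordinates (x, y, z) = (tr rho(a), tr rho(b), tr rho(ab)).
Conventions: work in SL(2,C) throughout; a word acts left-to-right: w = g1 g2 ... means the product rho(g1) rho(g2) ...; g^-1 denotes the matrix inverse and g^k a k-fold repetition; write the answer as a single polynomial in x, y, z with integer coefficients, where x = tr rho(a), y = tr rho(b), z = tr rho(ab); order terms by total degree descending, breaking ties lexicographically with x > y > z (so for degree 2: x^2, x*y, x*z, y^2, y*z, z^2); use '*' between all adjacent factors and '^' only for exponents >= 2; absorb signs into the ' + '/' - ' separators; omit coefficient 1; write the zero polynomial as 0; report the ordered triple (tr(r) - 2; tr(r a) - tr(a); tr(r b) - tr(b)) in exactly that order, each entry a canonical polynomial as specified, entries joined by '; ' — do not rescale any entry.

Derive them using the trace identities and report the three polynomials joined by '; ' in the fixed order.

tr(b^2 a) = tr(b)*tr(a b) - tr(a) = y*z - x
and tr(b^2) = tr(b)*tr(b) - tr(1) = y^2 - 2
tr(b a^2 b) = tr(a)*tr(b^2 a) - tr(b^2) = x*y*z - x^2 - y^2 + 2
and tr(b a b a) = tr(b a)*tr(b a) - tr(1)   [split at repeated b] = z^2 - 2
next, tr(b a^2 b a) = tr(a)*tr(b a b a) - tr(b a b) = x*z^2 - y*z - x
tr(a b a^-1 b a) = tr(b a^2 b)*tr(a) - tr(b a^2 b a) = x^2*y*z - x^3 - x*y^2 - x*z^2 + y*z + 3*x
tr(b a^3 b) = tr(a)*tr(b^2 a^2) - tr(b^2 a) = x^2*y*z - x^3 - x*y^2 - y*z + 3*x
and tr(b a^3 b a) = tr(a)*tr(a b a b a) - tr(a b a b) = x^2*z^2 - x*y*z - x^2 - z^2 + 2
next, tr(a b a^-1 b a^2) = tr(b a^3 b)*tr(a) - tr(b a^3 b a) = x^3*y*z - x^4 - x^2*y^2 - x^2*z^2 + 4*x^2 + z^2 - 2
tr(a b a) = tr(a)*tr(b a) - tr(b) = x*z - y
tr(b a b a b) = tr(b)*tr(a b a b) - tr(a b a) = y*z^2 - x*z - y
tr(b a b a b a) = tr(b a)*tr(b a b a) - tr(b^-1 a^-1) = z^3 - 3*z
and tr(a b a^-1 b a b) = tr(b a b a b)*tr(a) - tr(b a b a b a) = x*y*z^2 - x^2*z - z^3 - x*y + 3*z
assemble the triple (tr(r) - 2; tr(r a) - x; tr(r b) - y)

x^2*y*z - x^3 - x*y^2 - x*z^2 + y*z + 3*x - 2; x^3*y*z - x^4 - x^2*y^2 - x^2*z^2 + 4*x^2 + z^2 - x - 2; x*y*z^2 - x^2*z - z^3 - x*y - y + 3*z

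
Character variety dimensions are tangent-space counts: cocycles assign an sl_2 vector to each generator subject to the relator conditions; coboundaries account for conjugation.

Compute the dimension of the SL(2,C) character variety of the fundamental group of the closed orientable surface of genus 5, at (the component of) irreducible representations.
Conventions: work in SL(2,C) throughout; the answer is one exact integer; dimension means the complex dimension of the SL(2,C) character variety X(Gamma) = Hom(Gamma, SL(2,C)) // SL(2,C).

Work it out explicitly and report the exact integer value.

Gamma = pi_1(Sigma_5) = < a_1, b_1, ..., a_5, b_5 | prod [a_i, b_i] > has 2g = 10 generators and 1 relator.
Before the relator condition, cocycle space has dim 3*10 = 30.
d_2 is surjective at irreducible rho (its cokernel H^2 is dual to H^0 = 0), so dim Z^1 = 30 - 3 = 27.
dim B^1 = 3 (coboundaries, injective at irreducible rho).
dim X = dim H^1 = 27 - 3 = 24.

24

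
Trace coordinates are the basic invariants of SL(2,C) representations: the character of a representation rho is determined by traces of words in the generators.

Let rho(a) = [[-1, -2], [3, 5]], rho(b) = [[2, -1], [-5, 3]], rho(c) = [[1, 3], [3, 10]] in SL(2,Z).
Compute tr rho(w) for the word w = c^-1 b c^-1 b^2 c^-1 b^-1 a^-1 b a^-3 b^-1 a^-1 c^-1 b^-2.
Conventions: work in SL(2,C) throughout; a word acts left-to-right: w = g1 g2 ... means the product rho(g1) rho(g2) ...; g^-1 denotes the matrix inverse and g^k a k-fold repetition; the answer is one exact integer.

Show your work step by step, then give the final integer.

-7655860196

rho(c^-1) = [[10, -3], [-3, 1]]
... * rho(b) = [[2, -1], [-5, 3]]  ->  [[35, -19], [-11, 6]]
... * rho(c^-1) = [[10, -3], [-3, 1]]  ->  [[407, -124], [-128, 39]]
... * rho(b) = [[2, -1], [-5, 3]]  ->  [[1434, -779], [-451, 245]]
... * rho(b) = [[2, -1], [-5, 3]]  ->  [[6763, -3771], [-2127, 1186]]
... * rho(c^-1) = [[10, -3], [-3, 1]]  ->  [[78943, -24060], [-24828, 7567]]
... * rho(b^-1) = [[3, 1], [5, 2]]  ->  [[116529, 30823], [-36649, -9694]]
... * rho(a^-1) = [[5, 2], [-3, -1]]  ->  [[490176, 202235], [-154163, -63604]]
... * rho(b) = [[2, -1], [-5, 3]]  ->  [[-30823, 116529], [9694, -36649]]
... * rho(a^-1) = [[5, 2], [-3, -1]]  ->  [[-503702, -178175], [158417, 56037]]
... * rho(a^-1) = [[5, 2], [-3, -1]]  ->  [[-1983985, -829229], [623974, 260797]]
... * rho(a^-1) = [[5, 2], [-3, -1]]  ->  [[-7432238, -3138741], [2337479, 987151]]
... * rho(b^-1) = [[3, 1], [5, 2]]  ->  [[-37990419, -13709720], [11948192, 4311781]]
... * rho(a^-1) = [[5, 2], [-3, -1]]  ->  [[-148822935, -62271118], [46805617, 19584603]]
... * rho(c^-1) = [[10, -3], [-3, 1]]  ->  [[-1301415996, 384197687], [409302361, -120832248]]
... * rho(b^-1) = [[3, 1], [5, 2]]  ->  [[-1983259553, -533020622], [623745843, 167637865]]
... * rho(b^-1) = [[3, 1], [5, 2]]  ->  [[-8614881769, -3049300797], [2709426854, 959021573]]
tr = -8614881769 + 959021573 = -7655860196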